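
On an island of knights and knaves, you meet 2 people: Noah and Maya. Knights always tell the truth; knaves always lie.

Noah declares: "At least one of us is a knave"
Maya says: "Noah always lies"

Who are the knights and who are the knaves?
Noah is a knight.
Maya is a knave.

Verification:
- Noah (knight) says "At least one of us is a knave" - this is TRUE because Maya is a knave.
- Maya (knave) says "Noah always lies" - this is FALSE (a lie) because Noah is a knight.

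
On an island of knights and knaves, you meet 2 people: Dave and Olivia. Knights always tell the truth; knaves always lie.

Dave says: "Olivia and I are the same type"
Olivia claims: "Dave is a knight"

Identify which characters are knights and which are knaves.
Dave is a knight.
Olivia is a knight.

Verification:
- Dave (knight) says "Olivia and I are the same type" - this is TRUE because Dave is a knight and Olivia is a knight.
- Olivia (knight) says "Dave is a knight" - this is TRUE because Dave is a knight.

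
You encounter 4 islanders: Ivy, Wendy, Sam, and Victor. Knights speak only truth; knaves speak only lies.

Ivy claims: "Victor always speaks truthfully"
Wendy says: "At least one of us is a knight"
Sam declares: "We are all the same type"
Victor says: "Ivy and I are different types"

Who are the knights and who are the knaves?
Ivy is a knave.
Wendy is a knight.
Sam is a knave.
Victor is a knave.

Verification:
- Ivy (knave) says "Victor always speaks truthfully" - this is FALSE (a lie) because Victor is a knave.
- Wendy (knight) says "At least one of us is a knight" - this is TRUE because Wendy is a knight.
- Sam (knave) says "We are all the same type" - this is FALSE (a lie) because Wendy is a knight and Ivy, Sam, and Victor are knaves.
- Victor (knave) says "Ivy and I are different types" - this is FALSE (a lie) because Victor is a knave and Ivy is a knave.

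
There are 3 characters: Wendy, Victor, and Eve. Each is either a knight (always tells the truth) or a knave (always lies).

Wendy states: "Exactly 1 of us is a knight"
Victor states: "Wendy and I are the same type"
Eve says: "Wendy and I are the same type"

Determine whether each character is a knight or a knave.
Wendy is a knight.
Victor is a knave.
Eve is a knave.

Verification:
- Wendy (knight) says "Exactly 1 of us is a knight" - this is TRUE because there are 1 knights.
- Victor (knave) says "Wendy and I are the same type" - this is FALSE (a lie) because Victor is a knave and Wendy is a knight.
- Eve (knave) says "Wendy and I are the same type" - this is FALSE (a lie) because Eve is a knave and Wendy is a knight.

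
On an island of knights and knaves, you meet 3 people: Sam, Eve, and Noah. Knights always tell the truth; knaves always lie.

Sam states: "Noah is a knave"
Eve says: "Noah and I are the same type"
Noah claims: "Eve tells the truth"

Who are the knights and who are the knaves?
Sam is a knave.
Eve is a knight.
Noah is a knight.

Verification:
- Sam (knave) says "Noah is a knave" - this is FALSE (a lie) because Noah is a knight.
- Eve (knight) says "Noah and I are the same type" - this is TRUE because Eve is a knight and Noah is a knight.
- Noah (knight) says "Eve tells the truth" - this is TRUE because Eve is a knight.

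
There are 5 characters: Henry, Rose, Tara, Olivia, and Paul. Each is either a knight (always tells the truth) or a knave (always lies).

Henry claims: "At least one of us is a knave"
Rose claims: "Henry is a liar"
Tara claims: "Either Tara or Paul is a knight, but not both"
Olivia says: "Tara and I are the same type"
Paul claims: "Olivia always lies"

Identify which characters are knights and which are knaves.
Henry is a knight.
Rose is a knave.
Tara is a knight.
Olivia is a knight.
Paul is a knave.

Verification:
- Henry (knight) says "At least one of us is a knave" - this is TRUE because Rose and Paul are knaves.
- Rose (knave) says "Henry is a liar" - this is FALSE (a lie) because Henry is a knight.
- Tara (knight) says "Either Tara or Paul is a knight, but not both" - this is TRUE because Tara is a knight and Paul is a knave.
- Olivia (knight) says "Tara and I are the same type" - this is TRUE because Olivia is a knight and Tara is a knight.
- Paul (knave) says "Olivia always lies" - this is FALSE (a lie) because Olivia is a knight.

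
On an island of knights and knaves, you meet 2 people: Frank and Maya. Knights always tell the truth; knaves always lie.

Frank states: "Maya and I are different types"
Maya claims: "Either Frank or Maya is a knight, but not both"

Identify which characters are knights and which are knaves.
Frank is a knave.
Maya is a knave.

Verification:
- Frank (knave) says "Maya and I are different types" - this is FALSE (a lie) because Frank is a knave and Maya is a knave.
- Maya (knave) says "Either Frank or Maya is a knight, but not both" - this is FALSE (a lie) because Frank is a knave and Maya is a knave.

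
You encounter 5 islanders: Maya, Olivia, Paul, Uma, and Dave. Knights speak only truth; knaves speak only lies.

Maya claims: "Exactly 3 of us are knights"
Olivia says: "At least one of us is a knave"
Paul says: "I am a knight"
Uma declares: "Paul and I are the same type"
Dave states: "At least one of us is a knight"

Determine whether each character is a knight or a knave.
Maya is a knave.
Olivia is a knight.
Paul is a knight.
Uma is a knight.
Dave is a knight.

Verification:
- Maya (knave) says "Exactly 3 of us are knights" - this is FALSE (a lie) because there are 4 knights.
- Olivia (knight) says "At least one of us is a knave" - this is TRUE because Maya is a knave.
- Paul (knight) says "I am a knight" - this is TRUE because Paul is a knight.
- Uma (knight) says "Paul and I are the same type" - this is TRUE because Uma is a knight and Paul is a knight.
- Dave (knight) says "At least one of us is a knight" - this is TRUE because Olivia, Paul, Uma, and Dave are knights.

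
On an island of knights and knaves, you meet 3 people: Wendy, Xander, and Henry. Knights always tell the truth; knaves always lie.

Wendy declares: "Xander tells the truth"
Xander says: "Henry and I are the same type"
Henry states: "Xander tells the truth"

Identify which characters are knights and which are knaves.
Wendy is a knight.
Xander is a knight.
Henry is a knight.

Verification:
- Wendy (knight) says "Xander tells the truth" - this is TRUE because Xander is a knight.
- Xander (knight) says "Henry and I are the same type" - this is TRUE because Xander is a knight and Henry is a knight.
- Henry (knight) says "Xander tells the truth" - this is TRUE because Xander is a knight.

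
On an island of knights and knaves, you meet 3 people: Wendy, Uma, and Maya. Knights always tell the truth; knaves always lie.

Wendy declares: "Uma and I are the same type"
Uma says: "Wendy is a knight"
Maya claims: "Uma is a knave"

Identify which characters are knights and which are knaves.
Wendy is a knight.
Uma is a knight.
Maya is a knave.

Verification:
- Wendy (knight) says "Uma and I are the same type" - this is TRUE because Wendy is a knight and Uma is a knight.
- Uma (knight) says "Wendy is a knight" - this is TRUE because Wendy is a knight.
- Maya (knave) says "Uma is a knave" - this is FALSE (a lie) because Uma is a knight.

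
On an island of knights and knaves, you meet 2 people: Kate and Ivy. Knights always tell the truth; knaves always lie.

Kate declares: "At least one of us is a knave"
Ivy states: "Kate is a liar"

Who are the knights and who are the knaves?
Kate is a knight.
Ivy is a knave.

Verification:
- Kate (knight) says "At least one of us is a knave" - this is TRUE because Ivy is a knave.
- Ivy (knave) says "Kate is a liar" - this is FALSE (a lie) because Kate is a knight.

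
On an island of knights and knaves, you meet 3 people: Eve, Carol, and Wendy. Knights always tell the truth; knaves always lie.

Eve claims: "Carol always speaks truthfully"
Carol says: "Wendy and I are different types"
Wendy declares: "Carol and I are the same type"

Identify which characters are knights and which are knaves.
Eve is a knight.
Carol is a knight.
Wendy is a knave.

Verification:
- Eve (knight) says "Carol always speaks truthfully" - this is TRUE because Carol is a knight.
- Carol (knight) says "Wendy and I are different types" - this is TRUE because Carol is a knight and Wendy is a knave.
- Wendy (knave) says "Carol and I are the same type" - this is FALSE (a lie) because Wendy is a knave and Carol is a knight.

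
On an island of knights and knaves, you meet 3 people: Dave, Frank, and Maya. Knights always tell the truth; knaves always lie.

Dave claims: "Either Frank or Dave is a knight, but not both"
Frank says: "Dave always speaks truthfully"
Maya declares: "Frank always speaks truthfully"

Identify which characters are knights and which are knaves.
Dave is a knave.
Frank is a knave.
Maya is a knave.

Verification:
- Dave (knave) says "Either Frank or Dave is a knight, but not both" - this is FALSE (a lie) because Frank is a knave and Dave is a knave.
- Frank (knave) says "Dave always speaks truthfully" - this is FALSE (a lie) because Dave is a knave.
- Maya (knave) says "Frank always speaks truthfully" - this is FALSE (a lie) because Frank is a knave.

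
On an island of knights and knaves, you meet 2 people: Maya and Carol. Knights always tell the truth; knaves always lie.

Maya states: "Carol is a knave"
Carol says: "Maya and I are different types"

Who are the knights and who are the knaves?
Maya is a knave.
Carol is a knight.

Verification:
- Maya (knave) says "Carol is a knave" - this is FALSE (a lie) because Carol is a knight.
- Carol (knight) says "Maya and I are different types" - this is TRUE because Carol is a knight and Maya is a knave.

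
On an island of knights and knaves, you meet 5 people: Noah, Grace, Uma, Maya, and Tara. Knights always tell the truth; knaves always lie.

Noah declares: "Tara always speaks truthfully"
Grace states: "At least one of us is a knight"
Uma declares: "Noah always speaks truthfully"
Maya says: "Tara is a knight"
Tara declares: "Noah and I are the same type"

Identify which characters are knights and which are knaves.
Noah is a knight.
Grace is a knight.
Uma is a knight.
Maya is a knight.
Tara is a knight.

Verification:
- Noah (knight) says "Tara always speaks truthfully" - this is TRUE because Tara is a knight.
- Grace (knight) says "At least one of us is a knight" - this is TRUE because Noah, Grace, Uma, Maya, and Tara are knights.
- Uma (knight) says "Noah always speaks truthfully" - this is TRUE because Noah is a knight.
- Maya (knight) says "Tara is a knight" - this is TRUE because Tara is a knight.
- Tara (knight) says "Noah and I are the same type" - this is TRUE because Tara is a knight and Noah is a knight.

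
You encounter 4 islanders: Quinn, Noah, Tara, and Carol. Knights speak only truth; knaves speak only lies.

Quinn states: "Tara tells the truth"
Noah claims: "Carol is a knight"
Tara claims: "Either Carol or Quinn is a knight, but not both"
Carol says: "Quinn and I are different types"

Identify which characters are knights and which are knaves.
Quinn is a knave.
Noah is a knave.
Tara is a knave.
Carol is a knave.

Verification:
- Quinn (knave) says "Tara tells the truth" - this is FALSE (a lie) because Tara is a knave.
- Noah (knave) says "Carol is a knight" - this is FALSE (a lie) because Carol is a knave.
- Tara (knave) says "Either Carol or Quinn is a knight, but not both" - this is FALSE (a lie) because Carol is a knave and Quinn is a knave.
- Carol (knave) says "Quinn and I are different types" - this is FALSE (a lie) because Carol is a knave and Quinn is a knave.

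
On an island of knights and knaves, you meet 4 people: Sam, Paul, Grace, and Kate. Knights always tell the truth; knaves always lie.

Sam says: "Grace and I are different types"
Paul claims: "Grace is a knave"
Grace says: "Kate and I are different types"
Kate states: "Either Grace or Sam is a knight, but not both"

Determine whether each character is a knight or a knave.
Sam is a knave.
Paul is a knight.
Grace is a knave.
Kate is a knave.

Verification:
- Sam (knave) says "Grace and I are different types" - this is FALSE (a lie) because Sam is a knave and Grace is a knave.
- Paul (knight) says "Grace is a knave" - this is TRUE because Grace is a knave.
- Grace (knave) says "Kate and I are different types" - this is FALSE (a lie) because Grace is a knave and Kate is a knave.
- Kate (knave) says "Either Grace or Sam is a knight, but not both" - this is FALSE (a lie) because Grace is a knave and Sam is a knave.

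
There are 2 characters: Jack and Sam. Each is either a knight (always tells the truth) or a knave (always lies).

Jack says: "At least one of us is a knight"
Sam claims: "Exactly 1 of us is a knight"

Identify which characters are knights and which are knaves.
Jack is a knave.
Sam is a knave.

Verification:
- Jack (knave) says "At least one of us is a knight" - this is FALSE (a lie) because no one is a knight.
- Sam (knave) says "Exactly 1 of us is a knight" - this is FALSE (a lie) because there are 0 knights.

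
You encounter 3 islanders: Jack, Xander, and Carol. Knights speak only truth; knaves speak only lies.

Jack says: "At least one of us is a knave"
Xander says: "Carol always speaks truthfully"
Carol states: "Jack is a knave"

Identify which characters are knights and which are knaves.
Jack is a knight.
Xander is a knave.
Carol is a knave.

Verification:
- Jack (knight) says "At least one of us is a knave" - this is TRUE because Xander and Carol are knaves.
- Xander (knave) says "Carol always speaks truthfully" - this is FALSE (a lie) because Carol is a knave.
- Carol (knave) says "Jack is a knave" - this is FALSE (a lie) because Jack is a knight.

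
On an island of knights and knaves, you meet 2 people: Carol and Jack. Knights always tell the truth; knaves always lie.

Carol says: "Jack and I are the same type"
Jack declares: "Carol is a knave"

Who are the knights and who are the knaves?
Carol is a knave.
Jack is a knight.

Verification:
- Carol (knave) says "Jack and I are the same type" - this is FALSE (a lie) because Carol is a knave and Jack is a knight.
- Jack (knight) says "Carol is a knave" - this is TRUE because Carol is a knave.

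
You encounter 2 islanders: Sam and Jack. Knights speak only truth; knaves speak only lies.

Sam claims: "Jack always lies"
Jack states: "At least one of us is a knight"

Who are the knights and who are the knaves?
Sam is a knave.
Jack is a knight.

Verification:
- Sam (knave) says "Jack always lies" - this is FALSE (a lie) because Jack is a knight.
- Jack (knight) says "At least one of us is a knight" - this is TRUE because Jack is a knight.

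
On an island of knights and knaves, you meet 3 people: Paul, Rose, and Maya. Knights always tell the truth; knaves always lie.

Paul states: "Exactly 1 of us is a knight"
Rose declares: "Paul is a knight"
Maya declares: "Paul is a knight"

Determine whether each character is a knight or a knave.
Paul is a knave.
Rose is a knave.
Maya is a knave.

Verification:
- Paul (knave) says "Exactly 1 of us is a knight" - this is FALSE (a lie) because there are 0 knights.
- Rose (knave) says "Paul is a knight" - this is FALSE (a lie) because Paul is a knave.
- Maya (knave) says "Paul is a knight" - this is FALSE (a lie) because Paul is a knave.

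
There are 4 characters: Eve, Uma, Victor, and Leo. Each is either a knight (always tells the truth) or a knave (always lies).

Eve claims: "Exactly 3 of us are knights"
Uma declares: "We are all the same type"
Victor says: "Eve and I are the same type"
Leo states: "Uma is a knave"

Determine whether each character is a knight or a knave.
Eve is a knight.
Uma is a knave.
Victor is a knight.
Leo is a knight.

Verification:
- Eve (knight) says "Exactly 3 of us are knights" - this is TRUE because there are 3 knights.
- Uma (knave) says "We are all the same type" - this is FALSE (a lie) because Eve, Victor, and Leo are knights and Uma is a knave.
- Victor (knight) says "Eve and I are the same type" - this is TRUE because Victor is a knight and Eve is a knight.
- Leo (knight) says "Uma is a knave" - this is TRUE because Uma is a knave.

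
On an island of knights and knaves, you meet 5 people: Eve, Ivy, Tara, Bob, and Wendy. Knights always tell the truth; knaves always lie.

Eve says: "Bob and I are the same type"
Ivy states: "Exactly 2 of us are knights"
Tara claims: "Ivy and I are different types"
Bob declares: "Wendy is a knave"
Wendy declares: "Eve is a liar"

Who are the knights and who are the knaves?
Eve is a knight.
Ivy is a knave.
Tara is a knight.
Bob is a knight.
Wendy is a knave.

Verification:
- Eve (knight) says "Bob and I are the same type" - this is TRUE because Eve is a knight and Bob is a knight.
- Ivy (knave) says "Exactly 2 of us are knights" - this is FALSE (a lie) because there are 3 knights.
- Tara (knight) says "Ivy and I are different types" - this is TRUE because Tara is a knight and Ivy is a knave.
- Bob (knight) says "Wendy is a knave" - this is TRUE because Wendy is a knave.
- Wendy (knave) says "Eve is a liar" - this is FALSE (a lie) because Eve is a knight.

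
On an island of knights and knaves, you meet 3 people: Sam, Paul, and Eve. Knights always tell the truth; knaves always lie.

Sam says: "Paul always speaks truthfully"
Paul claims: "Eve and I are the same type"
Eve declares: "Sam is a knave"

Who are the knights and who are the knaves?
Sam is a knave.
Paul is a knave.
Eve is a knight.

Verification:
- Sam (knave) says "Paul always speaks truthfully" - this is FALSE (a lie) because Paul is a knave.
- Paul (knave) says "Eve and I are the same type" - this is FALSE (a lie) because Paul is a knave and Eve is a knight.
- Eve (knight) says "Sam is a knave" - this is TRUE because Sam is a knave.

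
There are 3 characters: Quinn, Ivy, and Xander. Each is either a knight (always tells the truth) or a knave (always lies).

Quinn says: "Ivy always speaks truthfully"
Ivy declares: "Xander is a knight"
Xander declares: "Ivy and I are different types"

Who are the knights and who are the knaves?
Quinn is a knave.
Ivy is a knave.
Xander is a knave.

Verification:
- Quinn (knave) says "Ivy always speaks truthfully" - this is FALSE (a lie) because Ivy is a knave.
- Ivy (knave) says "Xander is a knight" - this is FALSE (a lie) because Xander is a knave.
- Xander (knave) says "Ivy and I are different types" - this is FALSE (a lie) because Xander is a knave and Ivy is a knave.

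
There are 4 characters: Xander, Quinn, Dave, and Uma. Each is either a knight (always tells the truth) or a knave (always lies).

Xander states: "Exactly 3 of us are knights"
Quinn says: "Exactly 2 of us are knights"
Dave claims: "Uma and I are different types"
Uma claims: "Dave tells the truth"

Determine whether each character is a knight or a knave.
Xander is a knave.
Quinn is a knave.
Dave is a knave.
Uma is a knave.

Verification:
- Xander (knave) says "Exactly 3 of us are knights" - this is FALSE (a lie) because there are 0 knights.
- Quinn (knave) says "Exactly 2 of us are knights" - this is FALSE (a lie) because there are 0 knights.
- Dave (knave) says "Uma and I are different types" - this is FALSE (a lie) because Dave is a knave and Uma is a knave.
- Uma (knave) says "Dave tells the truth" - this is FALSE (a lie) because Dave is a knave.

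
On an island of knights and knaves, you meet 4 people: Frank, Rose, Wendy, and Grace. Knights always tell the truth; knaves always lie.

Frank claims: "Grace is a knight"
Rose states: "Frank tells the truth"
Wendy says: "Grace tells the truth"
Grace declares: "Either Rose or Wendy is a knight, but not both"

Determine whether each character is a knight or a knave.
Frank is a knave.
Rose is a knave.
Wendy is a knave.
Grace is a knave.

Verification:
- Frank (knave) says "Grace is a knight" - this is FALSE (a lie) because Grace is a knave.
- Rose (knave) says "Frank tells the truth" - this is FALSE (a lie) because Frank is a knave.
- Wendy (knave) says "Grace tells the truth" - this is FALSE (a lie) because Grace is a knave.
- Grace (knave) says "Either Rose or Wendy is a knight, but not both" - this is FALSE (a lie) because Rose is a knave and Wendy is a knave.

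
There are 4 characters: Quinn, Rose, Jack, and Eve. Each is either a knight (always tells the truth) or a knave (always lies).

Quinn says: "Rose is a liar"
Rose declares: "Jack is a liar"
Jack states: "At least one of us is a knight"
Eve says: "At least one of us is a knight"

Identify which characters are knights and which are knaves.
Quinn is a knight.
Rose is a knave.
Jack is a knight.
Eve is a knight.

Verification:
- Quinn (knight) says "Rose is a liar" - this is TRUE because Rose is a knave.
- Rose (knave) says "Jack is a liar" - this is FALSE (a lie) because Jack is a knight.
- Jack (knight) says "At least one of us is a knight" - this is TRUE because Quinn, Jack, and Eve are knights.
- Eve (knight) says "At least one of us is a knight" - this is TRUE because Quinn, Jack, and Eve are knights.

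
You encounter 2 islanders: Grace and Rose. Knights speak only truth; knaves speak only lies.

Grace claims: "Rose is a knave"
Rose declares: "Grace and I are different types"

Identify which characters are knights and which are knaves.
Grace is a knave.
Rose is a knight.

Verification:
- Grace (knave) says "Rose is a knave" - this is FALSE (a lie) because Rose is a knight.
- Rose (knight) says "Grace and I are different types" - this is TRUE because Rose is a knight and Grace is a knave.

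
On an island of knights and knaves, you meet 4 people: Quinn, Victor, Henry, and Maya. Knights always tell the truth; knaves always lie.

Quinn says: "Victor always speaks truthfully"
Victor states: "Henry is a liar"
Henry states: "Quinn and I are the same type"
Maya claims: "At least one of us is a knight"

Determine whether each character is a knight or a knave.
Quinn is a knight.
Victor is a knight.
Henry is a knave.
Maya is a knight.

Verification:
- Quinn (knight) says "Victor always speaks truthfully" - this is TRUE because Victor is a knight.
- Victor (knight) says "Henry is a liar" - this is TRUE because Henry is a knave.
- Henry (knave) says "Quinn and I are the same type" - this is FALSE (a lie) because Henry is a knave and Quinn is a knight.
- Maya (knight) says "At least one of us is a knight" - this is TRUE because Quinn, Victor, and Maya are knights.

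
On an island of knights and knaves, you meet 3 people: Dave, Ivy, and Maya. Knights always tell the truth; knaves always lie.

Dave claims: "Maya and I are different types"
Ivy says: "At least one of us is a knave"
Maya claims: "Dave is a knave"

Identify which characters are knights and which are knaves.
Dave is a knight.
Ivy is a knight.
Maya is a knave.

Verification:
- Dave (knight) says "Maya and I are different types" - this is TRUE because Dave is a knight and Maya is a knave.
- Ivy (knight) says "At least one of us is a knave" - this is TRUE because Maya is a knave.
- Maya (knave) says "Dave is a knave" - this is FALSE (a lie) because Dave is a knight.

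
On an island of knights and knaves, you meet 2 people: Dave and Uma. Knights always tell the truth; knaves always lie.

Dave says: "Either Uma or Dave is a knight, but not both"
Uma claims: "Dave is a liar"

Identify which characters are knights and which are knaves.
Dave is a knight.
Uma is a knave.

Verification:
- Dave (knight) says "Either Uma or Dave is a knight, but not both" - this is TRUE because Uma is a knave and Dave is a knight.
- Uma (knave) says "Dave is a liar" - this is FALSE (a lie) because Dave is a knight.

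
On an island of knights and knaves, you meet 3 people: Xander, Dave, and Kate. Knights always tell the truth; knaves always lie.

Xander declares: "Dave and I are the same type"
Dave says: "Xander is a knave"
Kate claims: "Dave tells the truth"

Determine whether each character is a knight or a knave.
Xander is a knave.
Dave is a knight.
Kate is a knight.

Verification:
- Xander (knave) says "Dave and I are the same type" - this is FALSE (a lie) because Xander is a knave and Dave is a knight.
- Dave (knight) says "Xander is a knave" - this is TRUE because Xander is a knave.
- Kate (knight) says "Dave tells the truth" - this is TRUE because Dave is a knight.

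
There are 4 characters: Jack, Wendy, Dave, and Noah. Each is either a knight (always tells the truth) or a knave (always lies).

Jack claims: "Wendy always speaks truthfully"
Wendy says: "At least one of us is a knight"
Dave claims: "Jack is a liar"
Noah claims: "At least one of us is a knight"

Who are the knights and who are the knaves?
Jack is a knight.
Wendy is a knight.
Dave is a knave.
Noah is a knight.

Verification:
- Jack (knight) says "Wendy always speaks truthfully" - this is TRUE because Wendy is a knight.
- Wendy (knight) says "At least one of us is a knight" - this is TRUE because Jack, Wendy, and Noah are knights.
- Dave (knave) says "Jack is a liar" - this is FALSE (a lie) because Jack is a knight.
- Noah (knight) says "At least one of us is a knight" - this is TRUE because Jack, Wendy, and Noah are knights.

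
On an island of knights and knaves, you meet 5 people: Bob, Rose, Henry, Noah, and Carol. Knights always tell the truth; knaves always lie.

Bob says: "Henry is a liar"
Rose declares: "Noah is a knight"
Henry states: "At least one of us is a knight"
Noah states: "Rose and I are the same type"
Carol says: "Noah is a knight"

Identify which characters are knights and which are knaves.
Bob is a knave.
Rose is a knight.
Henry is a knight.
Noah is a knight.
Carol is a knight.

Verification:
- Bob (knave) says "Henry is a liar" - this is FALSE (a lie) because Henry is a knight.
- Rose (knight) says "Noah is a knight" - this is TRUE because Noah is a knight.
- Henry (knight) says "At least one of us is a knight" - this is TRUE because Rose, Henry, Noah, and Carol are knights.
- Noah (knight) says "Rose and I are the same type" - this is TRUE because Noah is a knight and Rose is a knight.
- Carol (knight) says "Noah is a knight" - this is TRUE because Noah is a knight.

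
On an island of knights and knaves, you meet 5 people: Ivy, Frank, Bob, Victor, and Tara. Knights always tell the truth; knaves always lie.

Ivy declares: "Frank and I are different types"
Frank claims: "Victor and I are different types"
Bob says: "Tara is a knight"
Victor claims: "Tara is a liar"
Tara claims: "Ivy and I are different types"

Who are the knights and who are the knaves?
Ivy is a knave.
Frank is a knave.
Bob is a knight.
Victor is a knave.
Tara is a knight.

Verification:
- Ivy (knave) says "Frank and I are different types" - this is FALSE (a lie) because Ivy is a knave and Frank is a knave.
- Frank (knave) says "Victor and I are different types" - this is FALSE (a lie) because Frank is a knave and Victor is a knave.
- Bob (knight) says "Tara is a knight" - this is TRUE because Tara is a knight.
- Victor (knave) says "Tara is a liar" - this is FALSE (a lie) because Tara is a knight.
- Tara (knight) says "Ivy and I are different types" - this is TRUE because Tara is a knight and Ivy is a knave.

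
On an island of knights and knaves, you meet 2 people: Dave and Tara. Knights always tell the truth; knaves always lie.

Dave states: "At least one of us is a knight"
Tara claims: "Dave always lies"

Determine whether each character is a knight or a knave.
Dave is a knight.
Tara is a knave.

Verification:
- Dave (knight) says "At least one of us is a knight" - this is TRUE because Dave is a knight.
- Tara (knave) says "Dave always lies" - this is FALSE (a lie) because Dave is a knight.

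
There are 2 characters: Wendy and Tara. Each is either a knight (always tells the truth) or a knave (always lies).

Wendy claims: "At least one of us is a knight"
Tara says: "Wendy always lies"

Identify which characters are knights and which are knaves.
Wendy is a knight.
Tara is a knave.

Verification:
- Wendy (knight) says "At least one of us is a knight" - this is TRUE because Wendy is a knight.
- Tara (knave) says "Wendy always lies" - this is FALSE (a lie) because Wendy is a knight.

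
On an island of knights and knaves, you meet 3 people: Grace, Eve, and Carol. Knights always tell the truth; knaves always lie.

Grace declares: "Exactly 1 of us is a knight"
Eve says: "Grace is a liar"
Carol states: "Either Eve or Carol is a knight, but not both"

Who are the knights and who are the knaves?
Grace is a knight.
Eve is a knave.
Carol is a knave.

Verification:
- Grace (knight) says "Exactly 1 of us is a knight" - this is TRUE because there are 1 knights.
- Eve (knave) says "Grace is a liar" - this is FALSE (a lie) because Grace is a knight.
- Carol (knave) says "Either Eve or Carol is a knight, but not both" - this is FALSE (a lie) because Eve is a knave and Carol is a knave.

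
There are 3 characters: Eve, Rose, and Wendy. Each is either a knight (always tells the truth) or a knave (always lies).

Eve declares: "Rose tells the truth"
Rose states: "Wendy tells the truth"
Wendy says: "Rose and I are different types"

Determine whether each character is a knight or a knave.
Eve is a knave.
Rose is a knave.
Wendy is a knave.

Verification:
- Eve (knave) says "Rose tells the truth" - this is FALSE (a lie) because Rose is a knave.
- Rose (knave) says "Wendy tells the truth" - this is FALSE (a lie) because Wendy is a knave.
- Wendy (knave) says "Rose and I are different types" - this is FALSE (a lie) because Wendy is a knave and Rose is a knave.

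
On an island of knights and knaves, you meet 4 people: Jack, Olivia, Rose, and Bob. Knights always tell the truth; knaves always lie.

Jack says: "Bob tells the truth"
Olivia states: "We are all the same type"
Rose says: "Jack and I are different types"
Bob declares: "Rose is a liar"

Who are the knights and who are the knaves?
Jack is a knave.
Olivia is a knave.
Rose is a knight.
Bob is a knave.

Verification:
- Jack (knave) says "Bob tells the truth" - this is FALSE (a lie) because Bob is a knave.
- Olivia (knave) says "We are all the same type" - this is FALSE (a lie) because Rose is a knight and Jack, Olivia, and Bob are knaves.
- Rose (knight) says "Jack and I are different types" - this is TRUE because Rose is a knight and Jack is a knave.
- Bob (knave) says "Rose is a liar" - this is FALSE (a lie) because Rose is a knight.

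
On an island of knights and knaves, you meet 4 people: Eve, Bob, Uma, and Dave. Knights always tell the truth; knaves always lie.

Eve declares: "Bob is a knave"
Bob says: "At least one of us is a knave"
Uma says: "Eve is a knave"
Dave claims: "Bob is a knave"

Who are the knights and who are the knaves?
Eve is a knave.
Bob is a knight.
Uma is a knight.
Dave is a knave.

Verification:
- Eve (knave) says "Bob is a knave" - this is FALSE (a lie) because Bob is a knight.
- Bob (knight) says "At least one of us is a knave" - this is TRUE because Eve and Dave are knaves.
- Uma (knight) says "Eve is a knave" - this is TRUE because Eve is a knave.
- Dave (knave) says "Bob is a knave" - this is FALSE (a lie) because Bob is a knight.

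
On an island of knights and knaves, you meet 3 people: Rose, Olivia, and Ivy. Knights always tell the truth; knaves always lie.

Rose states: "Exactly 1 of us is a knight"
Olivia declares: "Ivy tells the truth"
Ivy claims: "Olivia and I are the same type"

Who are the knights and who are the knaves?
Rose is a knave.
Olivia is a knight.
Ivy is a knight.

Verification:
- Rose (knave) says "Exactly 1 of us is a knight" - this is FALSE (a lie) because there are 2 knights.
- Olivia (knight) says "Ivy tells the truth" - this is TRUE because Ivy is a knight.
- Ivy (knight) says "Olivia and I are the same type" - this is TRUE because Ivy is a knight and Olivia is a knight.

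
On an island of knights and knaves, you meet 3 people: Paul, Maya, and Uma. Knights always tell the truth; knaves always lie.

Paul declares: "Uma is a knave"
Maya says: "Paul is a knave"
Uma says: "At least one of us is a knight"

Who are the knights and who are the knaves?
Paul is a knave.
Maya is a knight.
Uma is a knight.

Verification:
- Paul (knave) says "Uma is a knave" - this is FALSE (a lie) because Uma is a knight.
- Maya (knight) says "Paul is a knave" - this is TRUE because Paul is a knave.
- Uma (knight) says "At least one of us is a knight" - this is TRUE because Maya and Uma are knights.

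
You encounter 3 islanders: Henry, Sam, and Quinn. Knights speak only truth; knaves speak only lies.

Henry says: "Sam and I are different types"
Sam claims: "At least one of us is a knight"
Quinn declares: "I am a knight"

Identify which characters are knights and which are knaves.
Henry is a knave.
Sam is a knave.
Quinn is a knave.

Verification:
- Henry (knave) says "Sam and I are different types" - this is FALSE (a lie) because Henry is a knave and Sam is a knave.
- Sam (knave) says "At least one of us is a knight" - this is FALSE (a lie) because no one is a knight.
- Quinn (knave) says "I am a knight" - this is FALSE (a lie) because Quinn is a knave.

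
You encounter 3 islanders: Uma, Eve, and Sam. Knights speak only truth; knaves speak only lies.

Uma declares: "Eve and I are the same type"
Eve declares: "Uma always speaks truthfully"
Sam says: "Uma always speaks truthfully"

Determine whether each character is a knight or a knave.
Uma is a knight.
Eve is a knight.
Sam is a knight.

Verification:
- Uma (knight) says "Eve and I are the same type" - this is TRUE because Uma is a knight and Eve is a knight.
- Eve (knight) says "Uma always speaks truthfully" - this is TRUE because Uma is a knight.
- Sam (knight) says "Uma always speaks truthfully" - this is TRUE because Uma is a knight.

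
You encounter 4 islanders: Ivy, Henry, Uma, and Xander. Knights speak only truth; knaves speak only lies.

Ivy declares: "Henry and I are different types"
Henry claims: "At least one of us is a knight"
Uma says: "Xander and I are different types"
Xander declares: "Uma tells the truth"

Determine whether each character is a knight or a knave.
Ivy is a knave.
Henry is a knave.
Uma is a knave.
Xander is a knave.

Verification:
- Ivy (knave) says "Henry and I are different types" - this is FALSE (a lie) because Ivy is a knave and Henry is a knave.
- Henry (knave) says "At least one of us is a knight" - this is FALSE (a lie) because no one is a knight.
- Uma (knave) says "Xander and I are different types" - this is FALSE (a lie) because Uma is a knave and Xander is a knave.
- Xander (knave) says "Uma tells the truth" - this is FALSE (a lie) because Uma is a knave.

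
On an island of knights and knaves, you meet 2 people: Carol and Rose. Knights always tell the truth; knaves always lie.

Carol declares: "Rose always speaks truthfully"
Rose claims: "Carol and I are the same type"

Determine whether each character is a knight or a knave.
Carol is a knight.
Rose is a knight.

Verification:
- Carol (knight) says "Rose always speaks truthfully" - this is TRUE because Rose is a knight.
- Rose (knight) says "Carol and I are the same type" - this is TRUE because Rose is a knight and Carol is a knight.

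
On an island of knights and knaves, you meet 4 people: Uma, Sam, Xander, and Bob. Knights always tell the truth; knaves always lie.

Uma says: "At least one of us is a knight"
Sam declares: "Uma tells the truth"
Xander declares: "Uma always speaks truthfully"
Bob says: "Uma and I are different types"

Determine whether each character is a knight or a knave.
Uma is a knave.
Sam is a knave.
Xander is a knave.
Bob is a knave.

Verification:
- Uma (knave) says "At least one of us is a knight" - this is FALSE (a lie) because no one is a knight.
- Sam (knave) says "Uma tells the truth" - this is FALSE (a lie) because Uma is a knave.
- Xander (knave) says "Uma always speaks truthfully" - this is FALSE (a lie) because Uma is a knave.
- Bob (knave) says "Uma and I are different types" - this is FALSE (a lie) because Bob is a knave and Uma is a knave.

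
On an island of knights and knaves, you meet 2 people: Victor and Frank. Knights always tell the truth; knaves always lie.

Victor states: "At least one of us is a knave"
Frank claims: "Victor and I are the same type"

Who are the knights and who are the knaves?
Victor is a knight.
Frank is a knave.

Verification:
- Victor (knight) says "At least one of us is a knave" - this is TRUE because Frank is a knave.
- Frank (knave) says "Victor and I are the same type" - this is FALSE (a lie) because Frank is a knave and Victor is a knight.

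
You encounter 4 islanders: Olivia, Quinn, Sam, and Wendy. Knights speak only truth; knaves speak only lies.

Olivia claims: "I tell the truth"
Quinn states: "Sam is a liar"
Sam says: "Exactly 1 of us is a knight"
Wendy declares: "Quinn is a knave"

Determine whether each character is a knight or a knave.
Olivia is a knight.
Quinn is a knight.
Sam is a knave.
Wendy is a knave.

Verification:
- Olivia (knight) says "I tell the truth" - this is TRUE because Olivia is a knight.
- Quinn (knight) says "Sam is a liar" - this is TRUE because Sam is a knave.
- Sam (knave) says "Exactly 1 of us is a knight" - this is FALSE (a lie) because there are 2 knights.
- Wendy (knave) says "Quinn is a knave" - this is FALSE (a lie) because Quinn is a knight.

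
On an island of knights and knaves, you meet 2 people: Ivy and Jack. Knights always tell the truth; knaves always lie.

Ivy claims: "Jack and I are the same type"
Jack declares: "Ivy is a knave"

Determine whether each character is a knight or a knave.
Ivy is a knave.
Jack is a knight.

Verification:
- Ivy (knave) says "Jack and I are the same type" - this is FALSE (a lie) because Ivy is a knave and Jack is a knight.
- Jack (knight) says "Ivy is a knave" - this is TRUE because Ivy is a knave.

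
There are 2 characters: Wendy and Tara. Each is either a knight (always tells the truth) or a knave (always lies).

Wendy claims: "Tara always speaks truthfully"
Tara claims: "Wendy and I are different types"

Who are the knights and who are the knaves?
Wendy is a knave.
Tara is a knave.

Verification:
- Wendy (knave) says "Tara always speaks truthfully" - this is FALSE (a lie) because Tara is a knave.
- Tara (knave) says "Wendy and I are different types" - this is FALSE (a lie) because Tara is a knave and Wendy is a knave.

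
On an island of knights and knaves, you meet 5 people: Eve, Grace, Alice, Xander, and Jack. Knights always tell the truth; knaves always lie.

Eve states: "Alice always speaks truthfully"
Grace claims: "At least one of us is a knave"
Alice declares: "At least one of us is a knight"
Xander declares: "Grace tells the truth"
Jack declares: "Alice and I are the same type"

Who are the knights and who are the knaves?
Eve is a knight.
Grace is a knight.
Alice is a knight.
Xander is a knight.
Jack is a knave.

Verification:
- Eve (knight) says "Alice always speaks truthfully" - this is TRUE because Alice is a knight.
- Grace (knight) says "At least one of us is a knave" - this is TRUE because Jack is a knave.
- Alice (knight) says "At least one of us is a knight" - this is TRUE because Eve, Grace, Alice, and Xander are knights.
- Xander (knight) says "Grace tells the truth" - this is TRUE because Grace is a knight.
- Jack (knave) says "Alice and I are the same type" - this is FALSE (a lie) because Jack is a knave and Alice is a knight.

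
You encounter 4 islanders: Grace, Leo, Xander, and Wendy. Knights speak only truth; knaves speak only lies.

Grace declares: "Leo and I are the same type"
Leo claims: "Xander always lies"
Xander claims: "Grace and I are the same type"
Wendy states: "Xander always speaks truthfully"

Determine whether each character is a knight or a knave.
Grace is a knight.
Leo is a knight.
Xander is a knave.
Wendy is a knave.

Verification:
- Grace (knight) says "Leo and I are the same type" - this is TRUE because Grace is a knight and Leo is a knight.
- Leo (knight) says "Xander always lies" - this is TRUE because Xander is a knave.
- Xander (knave) says "Grace and I are the same type" - this is FALSE (a lie) because Xander is a knave and Grace is a knight.
- Wendy (knave) says "Xander always speaks truthfully" - this is FALSE (a lie) because Xander is a knave.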